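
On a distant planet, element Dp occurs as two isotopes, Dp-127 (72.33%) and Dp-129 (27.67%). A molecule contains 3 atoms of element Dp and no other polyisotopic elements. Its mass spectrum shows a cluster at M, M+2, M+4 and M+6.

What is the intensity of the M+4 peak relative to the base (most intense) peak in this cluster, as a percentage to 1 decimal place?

38.3%

Binomial terms of (0.7233 + 0.2767)^3: M 0.3784, M+2 0.4343, M+4 0.1661, M+6 0.0212 → M+2 is the base peak.
P(M+2) = C(3,1) × 0.7233^2 × 0.2767^1 = 3 × 0.52316289 × 0.2767 = 0.434278 (base)
P(M+4) = C(3,2) × 0.7233^1 × 0.2767^2 = 3 × 0.7233 × 0.07656289 = 0.166134
Relative intensity = 0.166134 / 0.434278 × 100 = 38.3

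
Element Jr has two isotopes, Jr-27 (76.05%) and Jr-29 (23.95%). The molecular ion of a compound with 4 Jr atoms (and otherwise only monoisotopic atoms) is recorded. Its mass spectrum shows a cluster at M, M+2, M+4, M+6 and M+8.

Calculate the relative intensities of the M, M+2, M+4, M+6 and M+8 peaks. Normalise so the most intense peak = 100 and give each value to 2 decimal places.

79.38 : 100.00 : 47.24 : 9.92 : 0.78

The 4 Jr atoms are independent, so intensities follow the terms of (0.7605 + 0.2395)^4.
P(M) = 0.7605^4 = 0.334501
P(M+2) = 4 × 0.7605^3 × 0.2395^1 = 0.421370
P(M+4) = 6 × 0.7605^2 × 0.2395^2 = 0.199049
P(M+6) = 4 × 0.7605^1 × 0.2395^3 = 0.041790
P(M+8) = 0.2395^4 = 0.003290
The M+2 peak is largest (0.421370); scaling to 100 gives 79.38 : 100.00 : 47.24 : 9.92 : 0.78.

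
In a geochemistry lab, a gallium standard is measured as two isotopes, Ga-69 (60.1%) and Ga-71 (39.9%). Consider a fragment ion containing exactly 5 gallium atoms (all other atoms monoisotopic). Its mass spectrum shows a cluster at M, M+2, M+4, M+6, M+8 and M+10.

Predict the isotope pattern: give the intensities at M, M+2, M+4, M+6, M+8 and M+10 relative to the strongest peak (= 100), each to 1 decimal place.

Each Ga atom is independently Ga-69 (p = 0.601) or Ga-71 (q = 0.399); the cluster is the binomial expansion (p + q)^5.
P(M) = 0.601^5 = 0.078410
P(M+2) = 5 × 0.601^4 × 0.399^1 = 0.260280
P(M+4) = 10 × 0.601^3 × 0.399^2 = 0.345596
P(M+6) = 10 × 0.601^2 × 0.399^3 = 0.229439
P(M+8) = 5 × 0.601^1 × 0.399^4 = 0.076162
P(M+10) = 0.399^5 = 0.010113
The M+4 peak is largest (0.345596); scaling to 100 gives 22.7 : 75.3 : 100.0 : 66.4 : 22.0 : 2.9.

22.7 : 75.3 : 100.0 : 66.4 : 22.0 : 2.9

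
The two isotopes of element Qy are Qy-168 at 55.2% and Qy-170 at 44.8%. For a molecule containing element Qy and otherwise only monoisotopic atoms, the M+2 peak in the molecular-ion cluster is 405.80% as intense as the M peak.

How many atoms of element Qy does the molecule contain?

5

The M+2/M ratio from n Qy atoms is n · q/p = n · 0.448/0.552.
n = 4.0580 × 0.552/0.448 = 5.00 ≈ 5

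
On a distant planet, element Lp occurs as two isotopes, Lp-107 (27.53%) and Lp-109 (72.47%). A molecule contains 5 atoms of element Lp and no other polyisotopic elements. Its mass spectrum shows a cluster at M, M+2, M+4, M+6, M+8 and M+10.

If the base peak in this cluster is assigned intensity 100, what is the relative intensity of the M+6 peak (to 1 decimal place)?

Term probabilities: M 0.0016, M+2 0.0208, M+4 0.1096, M+6 0.2885, M+8 0.3797, M+10 0.1999. Base peak = M+8.
P(M+8) = C(5,4) × 0.2753^1 × 0.7247^4 = 5 × 0.2753 × 0.27582463 = 0.379673 (base)
P(M+6) = C(5,3) × 0.2753^2 × 0.7247^3 = 10 × 0.07579009 × 0.38060526 = 0.288461
Relative intensity = 0.288461 / 0.379673 × 100 = 76.0

76.0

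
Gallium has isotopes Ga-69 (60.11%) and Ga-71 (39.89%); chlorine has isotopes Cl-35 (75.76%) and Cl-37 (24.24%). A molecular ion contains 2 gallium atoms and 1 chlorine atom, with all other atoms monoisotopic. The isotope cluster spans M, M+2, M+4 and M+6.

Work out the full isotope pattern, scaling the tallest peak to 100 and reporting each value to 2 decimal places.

60.71 : 100.00 : 52.52 : 8.55

Gallium pattern (n=2): 0.36132121 : 0.47955758 : 0.15912121
Chlorine pattern (n=1): 0.7576 : 0.2424
Convolve the two distributions (both contribute in 2-u steps):
  M: 0.36132121×0.7576 = 0.273737
  M+2: 0.36132121×0.2424 + 0.47955758×0.7576 = 0.450897
  M+4: 0.47955758×0.2424 + 0.15912121×0.7576 = 0.236795
  M+6: 0.15912121×0.2424 = 0.038571
Scale to base peak (0.450897) = 100: 60.71 : 100.00 : 52.52 : 8.55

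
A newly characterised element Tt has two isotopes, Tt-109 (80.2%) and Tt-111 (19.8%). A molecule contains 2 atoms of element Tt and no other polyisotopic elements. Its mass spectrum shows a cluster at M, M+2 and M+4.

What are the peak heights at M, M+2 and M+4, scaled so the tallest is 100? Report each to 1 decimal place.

100.0 : 49.4 : 6.1

Each Tt atom is independently Tt-109 (p = 0.802) or Tt-111 (q = 0.198); the cluster is the binomial expansion (p + q)^2.
P(M) = 0.802^2 = 0.643204
P(M+2) = 2 × 0.802^1 × 0.198^1 = 0.317592
P(M+4) = 0.198^2 = 0.039204
The M peak is largest (0.643204); scaling to 100 gives 100.0 : 49.4 : 6.1.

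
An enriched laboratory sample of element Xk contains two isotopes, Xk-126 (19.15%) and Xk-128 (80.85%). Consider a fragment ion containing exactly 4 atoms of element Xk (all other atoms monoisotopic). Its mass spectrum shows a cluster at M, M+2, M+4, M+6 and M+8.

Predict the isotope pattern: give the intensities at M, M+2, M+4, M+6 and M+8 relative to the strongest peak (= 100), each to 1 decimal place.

0.3 : 5.3 : 33.7 : 94.7 : 100.0

Expanding (0.1915 + 0.8085)^4:
P(M) = 0.1915^4 = 0.001345
P(M+2) = 4 × 0.1915^3 × 0.8085^1 = 0.022712
P(M+4) = 6 × 0.1915^2 × 0.8085^2 = 0.143830
P(M+6) = 4 × 0.1915^1 × 0.8085^3 = 0.404826
P(M+8) = 0.8085^4 = 0.427287
The M+8 peak is largest (0.427287); scaling to 100 gives 0.3 : 5.3 : 33.7 : 94.7 : 100.0.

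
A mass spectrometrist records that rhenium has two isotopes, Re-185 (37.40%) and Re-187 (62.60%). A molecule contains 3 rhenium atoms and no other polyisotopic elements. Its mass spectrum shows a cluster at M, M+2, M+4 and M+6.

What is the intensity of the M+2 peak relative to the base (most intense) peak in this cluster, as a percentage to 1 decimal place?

(0.3740 + 0.6260)^3 gives M 0.0523, M+2 0.2627, M+4 0.4397, M+6 0.2453; the largest is M+4.
P(M+4) = C(3,2) × 0.3740^1 × 0.6260^2 = 3 × 0.3740 × 0.391876 = 0.439685 (base)
P(M+2) = C(3,1) × 0.3740^2 × 0.6260^1 = 3 × 0.139876 × 0.6260 = 0.262687
Relative intensity = 0.262687 / 0.439685 × 100 = 59.7

59.7%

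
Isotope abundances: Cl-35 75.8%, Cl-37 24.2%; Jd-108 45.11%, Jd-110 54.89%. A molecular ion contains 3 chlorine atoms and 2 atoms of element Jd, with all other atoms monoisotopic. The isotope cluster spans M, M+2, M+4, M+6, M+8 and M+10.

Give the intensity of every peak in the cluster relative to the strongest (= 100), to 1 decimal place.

Chlorine pattern (n=3): 0.43551951 : 0.41713346 : 0.13317454 : 0.01417249
Element Jd pattern (n=2): 0.20349121 : 0.49521758 : 0.30129121
Convolve the two distributions (both contribute in 2-u steps):
  M: 0.43551951×0.20349121 = 0.088624
  M+2: 0.43551951×0.49521758 + 0.41713346×0.20349121 = 0.300560
  M+4: 0.43551951×0.30129121 + 0.41713346×0.49521758 + 0.13317454×0.20349121 = 0.364890
  M+6: 0.41713346×0.30129121 + 0.13317454×0.49521758 + 0.01417249×0.20349121 = 0.194513
  M+8: 0.13317454×0.30129121 + 0.01417249×0.49521758 = 0.047143
  M+10: 0.01417249×0.30129121 = 0.004270
Scale to base peak (0.364890) = 100: 24.3 : 82.4 : 100.0 : 53.3 : 12.9 : 1.2

24.3 : 82.4 : 100.0 : 53.3 : 12.9 : 1.2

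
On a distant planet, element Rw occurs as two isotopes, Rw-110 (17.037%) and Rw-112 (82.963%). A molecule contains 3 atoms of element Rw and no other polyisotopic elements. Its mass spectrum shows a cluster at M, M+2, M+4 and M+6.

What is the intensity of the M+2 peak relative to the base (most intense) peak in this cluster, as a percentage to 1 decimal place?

12.7%

Term probabilities: M 0.0049, M+2 0.0722, M+4 0.3518, M+6 0.5710. Base peak = M+6.
P(M+6) = C(3,3) × 0.17037^0 × 0.82963^3 = 1 × 1.0000 × 0.57102266 = 0.571023 (base)
P(M+2) = C(3,1) × 0.17037^2 × 0.82963^1 = 3 × 0.02902594 × 0.82963 = 0.072242
Relative intensity = 0.072242 / 0.571023 × 100 = 12.7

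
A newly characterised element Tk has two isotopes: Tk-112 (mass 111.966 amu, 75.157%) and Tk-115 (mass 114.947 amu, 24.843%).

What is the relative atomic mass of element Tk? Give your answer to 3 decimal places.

112.707 amu

Average mass = Σ (abundance × isotope mass) = 0.75157 × 111.966 + 0.24843 × 114.947
= 84.1503 + 28.5563 = 112.7066 amu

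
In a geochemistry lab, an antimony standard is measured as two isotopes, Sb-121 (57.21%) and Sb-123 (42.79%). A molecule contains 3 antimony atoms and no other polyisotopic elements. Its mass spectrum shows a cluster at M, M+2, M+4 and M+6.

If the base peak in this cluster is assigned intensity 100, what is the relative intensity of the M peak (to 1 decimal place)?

(0.5721 + 0.4279)^3 gives M 0.1872, M+2 0.4202, M+4 0.3143, M+6 0.0783; the largest is M+2.
P(M+2) = C(3,1) × 0.5721^2 × 0.4279^1 = 3 × 0.32729841 × 0.4279 = 0.420153 (base)
P(M) = C(3,0) × 0.5721^3 × 0.4279^0 = 1 × 0.18724742 × 1.0000 = 0.187247
Relative intensity = 0.187247 / 0.420153 × 100 = 44.6

44.6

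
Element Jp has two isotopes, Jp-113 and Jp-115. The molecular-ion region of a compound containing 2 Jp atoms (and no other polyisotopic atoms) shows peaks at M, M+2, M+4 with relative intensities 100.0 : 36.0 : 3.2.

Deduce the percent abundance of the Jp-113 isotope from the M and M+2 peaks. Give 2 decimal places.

Write p for the Jp-113 fraction. I(M+2)/I(M) = [C(2,1)·p^1·(1−p)] / p^2 = 2·(1−p)/p = 36.0/100.0 = 0.3600
(1−p)/p = 0.3600/2 = 0.1800  ⇒  p = 1/(1 + 0.1800) = 0.8475
Jp-113: 84.75%, Jp-115: 15.25%.

84.75%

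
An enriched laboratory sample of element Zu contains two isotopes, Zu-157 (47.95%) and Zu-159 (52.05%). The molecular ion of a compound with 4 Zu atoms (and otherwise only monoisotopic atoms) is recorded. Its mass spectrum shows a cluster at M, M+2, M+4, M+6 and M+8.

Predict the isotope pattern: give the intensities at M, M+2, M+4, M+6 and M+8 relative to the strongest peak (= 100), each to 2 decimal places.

Each Zu atom is independently Zu-157 (p = 0.4795) or Zu-159 (q = 0.5205); the cluster is the binomial expansion (p + q)^4.
P(M) = 0.4795^4 = 0.052863
P(M+2) = 4 × 0.4795^3 × 0.5205^1 = 0.229534
P(M+4) = 6 × 0.4795^2 × 0.5205^2 = 0.373740
P(M+6) = 4 × 0.4795^1 × 0.5205^3 = 0.270465
P(M+8) = 0.5205^4 = 0.073398
The M+4 peak is largest (0.373740); scaling to 100 gives 14.14 : 61.42 : 100.00 : 72.37 : 19.64.

14.14 : 61.42 : 100.00 : 72.37 : 19.64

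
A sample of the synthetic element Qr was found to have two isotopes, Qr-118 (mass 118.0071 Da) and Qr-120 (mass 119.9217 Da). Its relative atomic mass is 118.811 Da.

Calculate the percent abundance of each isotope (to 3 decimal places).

Qr-118: 58.012%, Qr-120: 41.988%

Let x be the fractional abundance of Qr-118; then Qr-120 has abundance 1 − x.
118.0071·x + 119.9217·(1 − x) = 118.811
(118.0071 − 119.9217)·x = 118.811 − 119.9217
x = -1.1107 / -1.9146 = 0.58012 → 58.012% Qr-118, 41.988% Qr-120.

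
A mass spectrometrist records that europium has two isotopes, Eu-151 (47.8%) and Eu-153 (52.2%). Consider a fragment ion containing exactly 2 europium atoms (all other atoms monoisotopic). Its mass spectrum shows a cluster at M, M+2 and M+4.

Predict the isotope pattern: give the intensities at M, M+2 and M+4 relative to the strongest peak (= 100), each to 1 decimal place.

45.8 : 100.0 : 54.6

The 2 Eu atoms are independent, so intensities follow the terms of (0.478 + 0.522)^2.
P(M) = 0.478^2 = 0.228484
P(M+2) = 2 × 0.478^1 × 0.522^1 = 0.499032
P(M+4) = 0.522^2 = 0.272484
The M+2 peak is largest (0.499032); scaling to 100 gives 45.8 : 100.0 : 54.6.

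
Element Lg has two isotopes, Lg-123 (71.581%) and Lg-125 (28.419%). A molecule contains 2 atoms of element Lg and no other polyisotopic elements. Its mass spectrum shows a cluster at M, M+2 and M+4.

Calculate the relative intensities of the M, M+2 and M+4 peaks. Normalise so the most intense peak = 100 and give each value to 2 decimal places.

100.00 : 79.40 : 15.76

The 2 Lg atoms are independent, so intensities follow the terms of (0.71581 + 0.28419)^2.
P(M) = 0.71581^2 = 0.512384
P(M+2) = 2 × 0.71581^1 × 0.28419^1 = 0.406852
P(M+4) = 0.28419^2 = 0.080764
The M peak is largest (0.512384); scaling to 100 gives 100.00 : 79.40 : 15.76.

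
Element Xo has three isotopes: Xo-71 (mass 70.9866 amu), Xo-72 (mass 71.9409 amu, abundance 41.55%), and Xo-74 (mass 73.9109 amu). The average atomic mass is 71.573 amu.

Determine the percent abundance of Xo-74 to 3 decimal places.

Let x and y be the fractions of Xo-71 and Xo-74. Then x + y = 1 − 0.4155 = 0.5845 and 70.9866x + 73.9109y = 71.573 − 0.4155×71.9409 = 41.68155605.
Substituting: 70.9866x + 73.9109(0.5845 − x) = 41.68155605
(70.9866 − 73.9109)x = -1.519365  ⇒  x = 0.51957, y = 0.06493
Xo-71: 51.957%, Xo-74: 6.493%.

6.493%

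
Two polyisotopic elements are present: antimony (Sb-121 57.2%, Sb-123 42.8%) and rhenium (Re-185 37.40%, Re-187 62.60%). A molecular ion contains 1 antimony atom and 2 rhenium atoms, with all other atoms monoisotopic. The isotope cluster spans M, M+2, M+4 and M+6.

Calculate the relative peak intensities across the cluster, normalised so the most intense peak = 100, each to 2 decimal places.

18.85 : 77.19 : 100.00 : 39.50

Antimony pattern (n=1): 0.5720 : 0.4280
Rhenium pattern (n=2): 0.139876 : 0.468248 : 0.391876
Convolve the two distributions (both contribute in 2-u steps):
  M: 0.5720×0.139876 = 0.080009
  M+2: 0.5720×0.468248 + 0.4280×0.139876 = 0.327705
  M+4: 0.5720×0.391876 + 0.4280×0.468248 = 0.424563
  M+6: 0.4280×0.391876 = 0.167723
Scale to base peak (0.424563) = 100: 18.85 : 77.19 : 100.00 : 39.50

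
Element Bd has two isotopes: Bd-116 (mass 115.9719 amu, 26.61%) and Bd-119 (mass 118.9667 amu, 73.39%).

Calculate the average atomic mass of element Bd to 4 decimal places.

118.1698 amu

Average mass = Σ (abundance × isotope mass) = 0.2661 × 115.9719 + 0.7339 × 118.9667
= 30.86012 + 87.30966 = 118.16978 amu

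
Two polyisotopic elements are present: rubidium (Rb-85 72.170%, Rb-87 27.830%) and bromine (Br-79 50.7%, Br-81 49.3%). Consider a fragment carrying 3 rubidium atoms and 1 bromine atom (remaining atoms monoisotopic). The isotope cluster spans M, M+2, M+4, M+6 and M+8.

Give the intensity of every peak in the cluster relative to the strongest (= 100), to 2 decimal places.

46.97 : 100.00 : 73.78 : 23.07 : 2.62

Rubidium pattern (n=3): 0.37589809 : 0.43485841 : 0.16768892 : 0.02155458
Bromine pattern (n=1): 0.5070 : 0.4930
Convolve the two distributions (both contribute in 2-u steps):
  M: 0.37589809×0.5070 = 0.190580
  M+2: 0.37589809×0.4930 + 0.43485841×0.5070 = 0.405791
  M+4: 0.43485841×0.4930 + 0.16768892×0.5070 = 0.299403
  M+6: 0.16768892×0.4930 + 0.02155458×0.5070 = 0.093599
  M+8: 0.02155458×0.4930 = 0.010626
Scale to base peak (0.405791) = 100: 46.97 : 100.00 : 73.78 : 23.07 : 2.62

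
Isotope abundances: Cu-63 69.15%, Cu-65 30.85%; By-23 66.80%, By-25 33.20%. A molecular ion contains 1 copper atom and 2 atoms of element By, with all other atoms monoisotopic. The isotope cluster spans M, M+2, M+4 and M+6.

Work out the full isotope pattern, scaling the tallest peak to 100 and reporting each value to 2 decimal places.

69.44 : 100.00 : 47.94 : 7.65

Copper pattern (n=1): 0.6915 : 0.3085
Element By pattern (n=2): 0.446224 : 0.443552 : 0.110224
Convolve the two distributions (both contribute in 2-u steps):
  M: 0.6915×0.446224 = 0.308564
  M+2: 0.6915×0.443552 + 0.3085×0.446224 = 0.444376
  M+4: 0.6915×0.110224 + 0.3085×0.443552 = 0.213056
  M+6: 0.3085×0.110224 = 0.034004
Scale to base peak (0.444376) = 100: 69.44 : 100.00 : 47.94 : 7.65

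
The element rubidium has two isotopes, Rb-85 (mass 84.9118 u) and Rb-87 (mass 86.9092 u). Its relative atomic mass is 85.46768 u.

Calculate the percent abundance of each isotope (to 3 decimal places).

Writing the weighted mean with unknown fraction x of Rb-85:
84.9118·x + 86.9092·(1 − x) = 85.46768
(84.9118 − 86.9092)·x = 85.46768 − 86.9092
x = -1.44152 / -1.9974 = 0.72170 → 72.170% Rb-85, 27.830% Rb-87.

Rb-85: 72.170%, Rb-87: 27.830%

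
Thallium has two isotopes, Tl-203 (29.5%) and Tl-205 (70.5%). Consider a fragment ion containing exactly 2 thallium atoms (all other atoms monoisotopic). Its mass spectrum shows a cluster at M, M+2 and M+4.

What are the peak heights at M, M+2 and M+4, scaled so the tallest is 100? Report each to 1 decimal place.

The 2 Tl atoms are independent, so intensities follow the terms of (0.295 + 0.705)^2.
P(M) = 0.295^2 = 0.087025
P(M+2) = 2 × 0.295^1 × 0.705^1 = 0.415950
P(M+4) = 0.705^2 = 0.497025
The M+4 peak is largest (0.497025); scaling to 100 gives 17.5 : 83.7 : 100.0.

17.5 : 83.7 : 100.0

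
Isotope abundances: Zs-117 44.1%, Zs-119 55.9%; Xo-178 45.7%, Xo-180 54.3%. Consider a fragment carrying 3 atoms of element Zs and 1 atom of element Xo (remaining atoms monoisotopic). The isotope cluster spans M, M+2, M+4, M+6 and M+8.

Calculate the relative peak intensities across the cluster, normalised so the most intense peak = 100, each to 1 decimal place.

10.7 : 53.4 : 100.0 : 83.1 : 25.9

Element Zs pattern (n=3): 0.08576612 : 0.32614464 : 0.41341236 : 0.17467688
Element Xo pattern (n=1): 0.4570 : 0.5430
Convolve the two distributions (both contribute in 2-u steps):
  M: 0.08576612×0.4570 = 0.039195
  M+2: 0.08576612×0.5430 + 0.32614464×0.4570 = 0.195619
  M+4: 0.32614464×0.5430 + 0.41341236×0.4570 = 0.366026
  M+6: 0.41341236×0.5430 + 0.17467688×0.4570 = 0.304310
  M+8: 0.17467688×0.5430 = 0.094850
Scale to base peak (0.366026) = 100: 10.7 : 53.4 : 100.0 : 83.1 : 25.9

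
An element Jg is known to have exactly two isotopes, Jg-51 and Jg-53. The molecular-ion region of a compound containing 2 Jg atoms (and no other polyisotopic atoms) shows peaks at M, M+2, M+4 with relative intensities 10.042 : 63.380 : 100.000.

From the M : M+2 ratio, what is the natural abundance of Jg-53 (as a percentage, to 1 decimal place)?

75.9%

Let p = fractional abundance of Jg-51. I(M+2)/I(M) = [C(2,1)·p^1·(1−p)] / p^2 = 2·(1−p)/p = 63.380/10.042 = 6.3115
(1−p)/p = 6.3115/2 = 3.1557  ⇒  p = 1/(1 + 3.1557) = 0.2406
Jg-51: 24.1%, Jg-53: 75.9%.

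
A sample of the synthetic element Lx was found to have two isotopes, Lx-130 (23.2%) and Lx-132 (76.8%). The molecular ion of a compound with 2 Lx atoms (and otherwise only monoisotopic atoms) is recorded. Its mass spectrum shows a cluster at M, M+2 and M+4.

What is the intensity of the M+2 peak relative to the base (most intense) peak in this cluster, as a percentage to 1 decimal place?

Term probabilities: M 0.0538, M+2 0.3564, M+4 0.5898. Base peak = M+4.
P(M+4) = C(2,2) × 0.232^0 × 0.768^2 = 1 × 1.0000 × 0.589824 = 0.589824 (base)
P(M+2) = C(2,1) × 0.232^1 × 0.768^1 = 2 × 0.2320 × 0.7680 = 0.356352
Relative intensity = 0.356352 / 0.589824 × 100 = 60.4

60.4%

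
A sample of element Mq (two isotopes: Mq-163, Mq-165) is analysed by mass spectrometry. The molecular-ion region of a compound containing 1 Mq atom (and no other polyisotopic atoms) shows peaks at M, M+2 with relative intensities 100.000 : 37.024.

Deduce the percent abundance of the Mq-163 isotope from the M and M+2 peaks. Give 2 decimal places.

72.98%

If p is the fraction of Mq that is Mq-163, then I(M+2)/I(M) = [C(1,1)·p^0·(1−p)] / p^1 = 1·(1−p)/p = 37.024/100.000 = 0.3702
(1−p)/p = 0.3702/1 = 0.3702  ⇒  p = 1/(1 + 0.3702) = 0.7298
Mq-163: 72.98%, Mq-165: 27.02%.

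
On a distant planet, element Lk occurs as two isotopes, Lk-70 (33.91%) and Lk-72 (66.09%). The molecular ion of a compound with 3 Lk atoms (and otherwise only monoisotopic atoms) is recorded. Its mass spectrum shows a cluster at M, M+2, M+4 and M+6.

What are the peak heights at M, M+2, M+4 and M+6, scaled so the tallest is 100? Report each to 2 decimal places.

8.78 : 51.31 : 100.00 : 64.97

Expanding (0.3391 + 0.6609)^3:
P(M) = 0.3391^3 = 0.038993
P(M+2) = 3 × 0.3391^2 × 0.6609^1 = 0.227988
P(M+4) = 3 × 0.3391^1 × 0.6609^2 = 0.444345
P(M+6) = 0.6609^3 = 0.288674
The M+4 peak is largest (0.444345); scaling to 100 gives 8.78 : 51.31 : 100.00 : 64.97.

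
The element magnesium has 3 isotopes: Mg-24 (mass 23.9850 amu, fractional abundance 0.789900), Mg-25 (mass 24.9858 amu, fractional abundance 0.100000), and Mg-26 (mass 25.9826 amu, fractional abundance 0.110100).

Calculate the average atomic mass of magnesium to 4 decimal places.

Weight each isotope mass by its fractional abundance: 0.789900 × 23.9850 + 0.100000 × 24.9858 + 0.110100 × 25.9826
= 18.94575 + 2.49858 + 2.86068 = 24.30501 amu

24.3050 amu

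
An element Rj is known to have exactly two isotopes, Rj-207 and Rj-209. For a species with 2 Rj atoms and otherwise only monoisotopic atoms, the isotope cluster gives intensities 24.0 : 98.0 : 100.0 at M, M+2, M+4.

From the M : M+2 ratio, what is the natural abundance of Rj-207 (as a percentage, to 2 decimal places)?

Let p = fractional abundance of Rj-207. I(M+2)/I(M) = [C(2,1)·p^1·(1−p)] / p^2 = 2·(1−p)/p = 98.0/24.0 = 4.0833
(1−p)/p = 4.0833/2 = 2.0417  ⇒  p = 1/(1 + 2.0417) = 0.3288
Rj-207: 32.88%, Rj-209: 67.12%.

32.88%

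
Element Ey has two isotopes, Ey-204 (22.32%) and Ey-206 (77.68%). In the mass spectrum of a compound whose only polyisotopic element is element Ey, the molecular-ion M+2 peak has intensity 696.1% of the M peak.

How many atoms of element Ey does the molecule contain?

For n independent Ey atoms, I(M+2)/I(M) = n · (abundance Ey-206) / (abundance Ey-204) = n · 0.7768/0.2232.
n = 6.961 × 0.2232/0.7768 = 2.00 ≈ 2

2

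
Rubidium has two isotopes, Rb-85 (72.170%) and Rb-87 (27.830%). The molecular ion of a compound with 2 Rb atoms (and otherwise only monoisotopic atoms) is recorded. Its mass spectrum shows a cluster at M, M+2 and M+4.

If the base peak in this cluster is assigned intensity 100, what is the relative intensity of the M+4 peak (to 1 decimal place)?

14.9

Term probabilities: M 0.5209, M+2 0.4017, M+4 0.0775. Base peak = M.
P(M) = C(2,0) × 0.72170^2 × 0.27830^0 = 1 × 0.52085089 × 1.0000 = 0.520851 (base)
P(M+4) = C(2,2) × 0.72170^0 × 0.27830^2 = 1 × 1.0000 × 0.07745089 = 0.077451
Relative intensity = 0.077451 / 0.520851 × 100 = 14.9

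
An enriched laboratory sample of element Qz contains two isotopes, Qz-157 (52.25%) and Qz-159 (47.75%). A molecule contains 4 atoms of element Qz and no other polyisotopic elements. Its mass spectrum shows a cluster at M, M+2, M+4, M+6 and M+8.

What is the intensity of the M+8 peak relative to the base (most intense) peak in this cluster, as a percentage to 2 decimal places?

Binomial terms of (0.5225 + 0.4775)^4: M 0.0745, M+2 0.2725, M+4 0.3735, M+6 0.2275, M+8 0.0520 → M+4 is the base peak.
P(M+4) = C(4,2) × 0.5225^2 × 0.4775^2 = 6 × 0.27300625 × 0.22800625 = 0.373483 (base)
P(M+8) = C(4,4) × 0.5225^0 × 0.4775^4 = 1 × 1.0000 × 0.05198685 = 0.051987
Relative intensity = 0.051987 / 0.373483 × 100 = 13.92

13.92%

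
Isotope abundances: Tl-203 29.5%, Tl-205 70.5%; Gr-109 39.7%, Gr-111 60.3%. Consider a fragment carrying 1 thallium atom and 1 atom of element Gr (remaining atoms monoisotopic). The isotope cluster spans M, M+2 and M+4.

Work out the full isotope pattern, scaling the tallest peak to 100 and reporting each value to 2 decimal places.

Thallium pattern (n=1): 0.2950 : 0.7050
Element Gr pattern (n=1): 0.3970 : 0.6030
Convolve the two distributions (both contribute in 2-u steps):
  M: 0.2950×0.3970 = 0.117115
  M+2: 0.2950×0.6030 + 0.7050×0.3970 = 0.457770
  M+4: 0.7050×0.6030 = 0.425115
Scale to base peak (0.457770) = 100: 25.58 : 100.00 : 92.87

25.58 : 100.00 : 92.87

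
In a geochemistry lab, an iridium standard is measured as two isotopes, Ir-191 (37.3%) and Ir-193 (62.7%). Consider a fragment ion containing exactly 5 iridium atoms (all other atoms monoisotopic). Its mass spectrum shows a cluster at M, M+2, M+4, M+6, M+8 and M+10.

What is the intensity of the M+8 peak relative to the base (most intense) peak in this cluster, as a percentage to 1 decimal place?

Binomial terms of (0.373 + 0.627)^5: M 0.0072, M+2 0.0607, M+4 0.2040, M+6 0.3429, M+8 0.2882, M+10 0.0969 → M+6 is the base peak.
P(M+6) = C(5,3) × 0.373^2 × 0.627^3 = 10 × 0.139129 × 0.24649188 = 0.342942 (base)
P(M+8) = C(5,4) × 0.373^1 × 0.627^4 = 5 × 0.3730 × 0.15455041 = 0.288237
Relative intensity = 0.288237 / 0.342942 × 100 = 84.0

84.0%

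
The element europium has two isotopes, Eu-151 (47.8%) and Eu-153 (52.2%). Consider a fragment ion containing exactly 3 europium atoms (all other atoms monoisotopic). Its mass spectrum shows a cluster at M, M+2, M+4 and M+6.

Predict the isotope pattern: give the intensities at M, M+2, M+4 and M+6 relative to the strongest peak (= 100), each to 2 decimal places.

27.95 : 91.57 : 100.00 : 36.40

Each Eu atom is independently Eu-151 (p = 0.478) or Eu-153 (q = 0.522); the cluster is the binomial expansion (p + q)^3.
P(M) = 0.478^3 = 0.109215
P(M+2) = 3 × 0.478^2 × 0.522^1 = 0.357806
P(M+4) = 3 × 0.478^1 × 0.522^2 = 0.390742
P(M+6) = 0.522^3 = 0.142237
The M+4 peak is largest (0.390742); scaling to 100 gives 27.95 : 91.57 : 100.00 : 36.40.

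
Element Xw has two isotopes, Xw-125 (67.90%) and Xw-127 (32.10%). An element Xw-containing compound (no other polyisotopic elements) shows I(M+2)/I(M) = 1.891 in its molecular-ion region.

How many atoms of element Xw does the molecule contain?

With n Xw atoms, P(M+2)/P(M) = C(n,1)·p^(n−1)q / p^n = n·q/p = n · 0.3210/0.6790.
n = 1.891 × 0.6790/0.3210 = 4.00 ≈ 4

4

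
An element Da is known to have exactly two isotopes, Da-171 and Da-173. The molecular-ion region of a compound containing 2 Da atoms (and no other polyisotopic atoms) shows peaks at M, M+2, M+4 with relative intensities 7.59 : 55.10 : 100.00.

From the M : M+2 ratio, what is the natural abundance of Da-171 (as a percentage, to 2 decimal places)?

21.60%

Let p = fractional abundance of Da-171. I(M+2)/I(M) = [C(2,1)·p^1·(1−p)] / p^2 = 2·(1−p)/p = 55.10/7.59 = 7.2596
(1−p)/p = 7.2596/2 = 3.6298  ⇒  p = 1/(1 + 3.6298) = 0.2160
Da-171: 21.60%, Da-173: 78.40%.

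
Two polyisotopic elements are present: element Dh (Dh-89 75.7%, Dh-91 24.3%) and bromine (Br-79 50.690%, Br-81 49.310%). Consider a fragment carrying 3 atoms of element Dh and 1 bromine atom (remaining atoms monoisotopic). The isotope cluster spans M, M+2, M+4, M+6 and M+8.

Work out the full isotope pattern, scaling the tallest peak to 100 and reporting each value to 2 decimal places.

51.66 : 100.00 : 64.36 : 17.24 : 1.66

Element Dh pattern (n=3): 0.43379809 : 0.41775272 : 0.13410028 : 0.01434891
Bromine pattern (n=1): 0.5069 : 0.4931
Convolve the two distributions (both contribute in 2-u steps):
  M: 0.43379809×0.5069 = 0.219892
  M+2: 0.43379809×0.4931 + 0.41775272×0.5069 = 0.425665
  M+4: 0.41775272×0.4931 + 0.13410028×0.5069 = 0.273969
  M+6: 0.13410028×0.4931 + 0.01434891×0.5069 = 0.073398
  M+8: 0.01434891×0.4931 = 0.007075
Scale to base peak (0.425665) = 100: 51.66 : 100.00 : 64.36 : 17.24 : 1.66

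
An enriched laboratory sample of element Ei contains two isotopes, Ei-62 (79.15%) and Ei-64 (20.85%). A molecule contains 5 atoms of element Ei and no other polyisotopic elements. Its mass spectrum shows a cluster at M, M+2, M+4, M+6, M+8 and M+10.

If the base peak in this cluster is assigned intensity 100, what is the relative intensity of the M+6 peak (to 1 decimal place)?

13.9

(0.7915 + 0.2085)^5 gives M 0.3106, M+2 0.4091, M+4 0.2156, M+6 0.0568, M+8 0.0075, M+10 0.0004; the largest is M+2.
P(M+2) = C(5,1) × 0.7915^4 × 0.2085^1 = 5 × 0.39246748 × 0.2085 = 0.409147 (base)
P(M+6) = C(5,3) × 0.7915^2 × 0.2085^3 = 10 × 0.62647225 × 0.00906396 = 0.056783
Relative intensity = 0.056783 / 0.409147 × 100 = 13.9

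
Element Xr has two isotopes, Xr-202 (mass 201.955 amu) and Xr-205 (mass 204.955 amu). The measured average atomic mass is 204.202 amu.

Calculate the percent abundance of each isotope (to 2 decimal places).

Xr-202: 25.10%, Xr-205: 74.90%

With x = fraction of Xr-202 (so Xr-205 is 1 − x):
201.955·x + 204.955·(1 − x) = 204.202
(201.955 − 204.955)·x = 204.202 − 204.955
x = -0.753 / -3.000 = 0.25100 → 25.10% Xr-202, 74.90% Xr-205.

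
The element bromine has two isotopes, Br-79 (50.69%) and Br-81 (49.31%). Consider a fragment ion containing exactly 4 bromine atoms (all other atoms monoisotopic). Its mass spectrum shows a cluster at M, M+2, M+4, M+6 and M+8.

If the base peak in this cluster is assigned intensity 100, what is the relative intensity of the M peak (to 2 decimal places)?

Binomial terms of (0.5069 + 0.4931)^4: M 0.0660, M+2 0.2569, M+4 0.3749, M+6 0.2431, M+8 0.0591 → M+4 is the base peak.
P(M+4) = C(4,2) × 0.5069^2 × 0.4931^2 = 6 × 0.25694761 × 0.24314761 = 0.374857 (base)
P(M) = C(4,0) × 0.5069^4 × 0.4931^0 = 1 × 0.06602207 × 1.0000 = 0.066022
Relative intensity = 0.066022 / 0.374857 × 100 = 17.61

17.61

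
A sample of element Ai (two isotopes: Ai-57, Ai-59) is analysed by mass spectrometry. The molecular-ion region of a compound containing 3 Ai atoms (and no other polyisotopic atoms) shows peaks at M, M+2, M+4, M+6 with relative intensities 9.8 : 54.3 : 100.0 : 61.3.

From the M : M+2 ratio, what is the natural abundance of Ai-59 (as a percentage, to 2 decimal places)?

Write p for the Ai-57 fraction. I(M+2)/I(M) = [C(3,1)·p^2·(1−p)] / p^3 = 3·(1−p)/p = 54.3/9.8 = 5.5408
(1−p)/p = 5.5408/3 = 1.8469  ⇒  p = 1/(1 + 1.8469) = 0.3513
Ai-57: 35.13%, Ai-59: 64.87%.

64.87%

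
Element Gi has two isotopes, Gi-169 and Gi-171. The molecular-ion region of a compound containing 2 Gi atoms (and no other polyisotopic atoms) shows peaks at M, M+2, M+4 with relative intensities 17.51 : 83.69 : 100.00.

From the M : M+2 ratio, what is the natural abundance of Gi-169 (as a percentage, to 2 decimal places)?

29.50%

Let p = fractional abundance of Gi-169. I(M+2)/I(M) = [C(2,1)·p^1·(1−p)] / p^2 = 2·(1−p)/p = 83.69/17.51 = 4.7796
(1−p)/p = 4.7796/2 = 2.3898  ⇒  p = 1/(1 + 2.3898) = 0.2950
Gi-169: 29.50%, Gi-171: 70.50%.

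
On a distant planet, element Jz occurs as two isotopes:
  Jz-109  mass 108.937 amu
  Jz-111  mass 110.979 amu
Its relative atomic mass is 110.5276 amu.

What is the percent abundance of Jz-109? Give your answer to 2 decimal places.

22.11%

With x = fraction of Jz-109 (so Jz-111 is 1 − x):
108.937·x + 110.979·(1 − x) = 110.5276
(108.937 − 110.979)·x = 110.5276 − 110.979
x = -0.4514 / -2.042 = 0.22106 → 22.11% Jz-109, 77.89% Jz-111.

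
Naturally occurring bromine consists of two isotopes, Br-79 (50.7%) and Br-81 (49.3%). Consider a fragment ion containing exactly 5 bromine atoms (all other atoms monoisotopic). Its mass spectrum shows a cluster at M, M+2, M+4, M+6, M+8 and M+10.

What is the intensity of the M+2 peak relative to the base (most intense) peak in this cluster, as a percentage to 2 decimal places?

51.42%

Term probabilities: M 0.0335, M+2 0.1629, M+4 0.3168, M+6 0.3080, M+8 0.1497, M+10 0.0291. Base peak = M+4.
P(M+4) = C(5,2) × 0.507^3 × 0.493^2 = 10 × 0.13032384 × 0.243049 = 0.316751 (base)
P(M+2) = C(5,1) × 0.507^4 × 0.493^1 = 5 × 0.06607419 × 0.4930 = 0.162873
Relative intensity = 0.162873 / 0.316751 × 100 = 51.42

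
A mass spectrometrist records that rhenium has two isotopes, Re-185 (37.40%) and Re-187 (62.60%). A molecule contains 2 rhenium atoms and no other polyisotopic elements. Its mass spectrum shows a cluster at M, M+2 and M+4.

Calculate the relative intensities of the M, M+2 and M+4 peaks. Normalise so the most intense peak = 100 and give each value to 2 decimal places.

Expanding (0.3740 + 0.6260)^2:
P(M) = 0.3740^2 = 0.139876
P(M+2) = 2 × 0.3740^1 × 0.6260^1 = 0.468248
P(M+4) = 0.6260^2 = 0.391876
The M+2 peak is largest (0.468248); scaling to 100 gives 29.87 : 100.00 : 83.69.

29.87 : 100.00 : 83.69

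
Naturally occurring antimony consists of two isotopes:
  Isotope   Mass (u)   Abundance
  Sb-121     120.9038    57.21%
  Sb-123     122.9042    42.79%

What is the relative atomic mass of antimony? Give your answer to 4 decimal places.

121.7598 u

Weight each isotope mass by its fractional abundance: 0.5721 × 120.9038 + 0.4279 × 122.9042
= 69.16906 + 52.59071 = 121.75977 u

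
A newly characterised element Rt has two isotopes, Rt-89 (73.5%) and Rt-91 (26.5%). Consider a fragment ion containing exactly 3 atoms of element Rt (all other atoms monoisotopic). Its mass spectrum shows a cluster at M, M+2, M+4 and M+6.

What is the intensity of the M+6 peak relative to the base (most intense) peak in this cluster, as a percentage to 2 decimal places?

(0.735 + 0.265)^3 gives M 0.3971, M+2 0.4295, M+4 0.1548, M+6 0.0186; the largest is M+2.
P(M+2) = C(3,1) × 0.735^2 × 0.265^1 = 3 × 0.540225 × 0.2650 = 0.429479 (base)
P(M+6) = C(3,3) × 0.735^0 × 0.265^3 = 1 × 1.0000 × 0.01860963 = 0.018610
Relative intensity = 0.018610 / 0.429479 × 100 = 4.33

4.33%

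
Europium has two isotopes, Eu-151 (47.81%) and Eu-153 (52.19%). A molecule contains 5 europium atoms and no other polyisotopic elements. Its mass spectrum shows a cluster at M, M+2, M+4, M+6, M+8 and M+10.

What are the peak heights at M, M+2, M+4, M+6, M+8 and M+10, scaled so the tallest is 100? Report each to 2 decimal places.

The 5 Eu atoms are independent, so intensities follow the terms of (0.4781 + 0.5219)^5.
P(M) = 0.4781^5 = 0.024980
P(M+2) = 5 × 0.4781^4 × 0.5219^1 = 0.136343
P(M+4) = 10 × 0.4781^3 × 0.5219^2 = 0.297667
P(M+6) = 10 × 0.4781^2 × 0.5219^3 = 0.324937
P(M+8) = 5 × 0.4781^1 × 0.5219^4 = 0.177353
P(M+10) = 0.5219^5 = 0.038720
The M+6 peak is largest (0.324937); scaling to 100 gives 7.69 : 41.96 : 91.61 : 100.00 : 54.58 : 11.92.

7.69 : 41.96 : 91.61 : 100.00 : 54.58 : 11.92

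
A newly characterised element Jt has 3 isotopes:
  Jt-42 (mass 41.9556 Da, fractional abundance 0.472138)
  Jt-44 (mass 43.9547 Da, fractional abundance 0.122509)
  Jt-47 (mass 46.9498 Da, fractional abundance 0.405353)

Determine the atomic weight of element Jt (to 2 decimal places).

Ar = Σ fᵢ·mᵢ = 0.472138 × 41.9556 + 0.122509 × 43.9547 + 0.405353 × 46.9498
= 19.80883 + 5.38485 + 19.03124 = 44.22492 Da

44.22 Da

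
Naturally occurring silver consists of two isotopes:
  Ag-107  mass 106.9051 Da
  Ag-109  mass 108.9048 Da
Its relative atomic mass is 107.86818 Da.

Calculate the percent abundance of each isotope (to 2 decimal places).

Ag-107: 51.84%, Ag-109: 48.16%

Let x be the fractional abundance of Ag-107; then Ag-109 has abundance 1 − x.
106.9051·x + 108.9048·(1 − x) = 107.86818
(106.9051 − 108.9048)·x = 107.86818 − 108.9048
x = -1.03662 / -1.9997 = 0.51839 → 51.84% Ag-107, 48.16% Ag-109.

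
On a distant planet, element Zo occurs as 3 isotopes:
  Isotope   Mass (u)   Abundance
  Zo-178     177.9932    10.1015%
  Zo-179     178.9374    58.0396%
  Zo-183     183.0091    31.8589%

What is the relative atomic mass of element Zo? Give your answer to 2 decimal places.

Ar = Σ fᵢ·mᵢ = 0.101015 × 177.9932 + 0.580396 × 178.9374 + 0.318589 × 183.0091
= 17.97998 + 103.85455 + 58.30469 = 180.13922 u

180.14 u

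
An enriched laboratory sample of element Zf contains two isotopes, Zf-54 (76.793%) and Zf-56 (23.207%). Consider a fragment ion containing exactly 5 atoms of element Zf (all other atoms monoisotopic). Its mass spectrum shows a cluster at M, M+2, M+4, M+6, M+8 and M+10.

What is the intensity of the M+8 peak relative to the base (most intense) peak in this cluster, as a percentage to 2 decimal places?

2.76%

Term probabilities: M 0.2671, M+2 0.4035, M+4 0.2439, M+6 0.0737, M+8 0.0111, M+10 0.0007. Base peak = M+2.
P(M+2) = C(5,1) × 0.76793^4 × 0.23207^1 = 5 × 0.34776553 × 0.23207 = 0.403530 (base)
P(M+8) = C(5,4) × 0.76793^1 × 0.23207^4 = 5 × 0.76793 × 0.00290052 = 0.011137
Relative intensity = 0.011137 / 0.403530 × 100 = 2.76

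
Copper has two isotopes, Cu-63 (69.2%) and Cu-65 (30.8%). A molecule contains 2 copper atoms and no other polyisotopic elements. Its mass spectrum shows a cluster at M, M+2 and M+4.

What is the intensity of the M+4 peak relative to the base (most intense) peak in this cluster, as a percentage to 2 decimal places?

Binomial terms of (0.692 + 0.308)^2: M 0.4789, M+2 0.4263, M+4 0.0949 → M is the base peak.
P(M) = C(2,0) × 0.692^2 × 0.308^0 = 1 × 0.478864 × 1.0000 = 0.478864 (base)
P(M+4) = C(2,2) × 0.692^0 × 0.308^2 = 1 × 1.0000 × 0.094864 = 0.094864
Relative intensity = 0.094864 / 0.478864 × 100 = 19.81

19.81%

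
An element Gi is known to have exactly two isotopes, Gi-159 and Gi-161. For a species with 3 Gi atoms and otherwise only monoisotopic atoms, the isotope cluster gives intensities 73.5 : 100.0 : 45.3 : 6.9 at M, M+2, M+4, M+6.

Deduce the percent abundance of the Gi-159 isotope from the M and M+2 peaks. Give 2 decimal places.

68.80%

If p is the fraction of Gi that is Gi-159, then I(M+2)/I(M) = [C(3,1)·p^2·(1−p)] / p^3 = 3·(1−p)/p = 100.0/73.5 = 1.3605
(1−p)/p = 1.3605/3 = 0.4535  ⇒  p = 1/(1 + 0.4535) = 0.6880
Gi-159: 68.80%, Gi-161: 31.20%.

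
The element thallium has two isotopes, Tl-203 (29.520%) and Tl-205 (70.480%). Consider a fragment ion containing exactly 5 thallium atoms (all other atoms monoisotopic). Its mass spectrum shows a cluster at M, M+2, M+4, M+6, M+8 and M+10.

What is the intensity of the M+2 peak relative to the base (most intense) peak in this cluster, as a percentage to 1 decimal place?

Binomial terms of (0.29520 + 0.70480)^5: M 0.0022, M+2 0.0268, M+4 0.1278, M+6 0.3051, M+8 0.3642, M+10 0.1739 → M+8 is the base peak.
P(M+8) = C(5,4) × 0.29520^1 × 0.70480^4 = 5 × 0.2952 × 0.24675365 = 0.364208 (base)
P(M+2) = C(5,1) × 0.29520^4 × 0.70480^1 = 5 × 0.00759391 × 0.7048 = 0.026761
Relative intensity = 0.026761 / 0.364208 × 100 = 7.3

7.3%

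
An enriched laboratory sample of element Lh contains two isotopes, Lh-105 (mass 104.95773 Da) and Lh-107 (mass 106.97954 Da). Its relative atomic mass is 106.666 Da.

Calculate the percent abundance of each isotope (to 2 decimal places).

Lh-105: 15.51%, Lh-107: 84.49%

Writing the weighted mean with unknown fraction x of Lh-105:
104.95773·x + 106.97954·(1 − x) = 106.666
(104.95773 − 106.97954)·x = 106.666 − 106.97954
x = -0.31354 / -2.02181 = 0.15508 → 15.51% Lh-105, 84.49% Lh-107.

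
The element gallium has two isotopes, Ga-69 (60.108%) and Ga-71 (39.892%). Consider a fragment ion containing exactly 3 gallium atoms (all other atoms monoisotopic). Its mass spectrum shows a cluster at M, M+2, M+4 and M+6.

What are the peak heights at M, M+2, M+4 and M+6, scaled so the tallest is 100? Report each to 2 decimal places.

Expanding (0.60108 + 0.39892)^3:
P(M) = 0.60108^3 = 0.217169
P(M+2) = 3 × 0.60108^2 × 0.39892^1 = 0.432386
P(M+4) = 3 × 0.60108^1 × 0.39892^2 = 0.286963
P(M+6) = 0.39892^3 = 0.063483
The M+2 peak is largest (0.432386); scaling to 100 gives 50.23 : 100.00 : 66.37 : 14.68.

50.23 : 100.00 : 66.37 : 14.68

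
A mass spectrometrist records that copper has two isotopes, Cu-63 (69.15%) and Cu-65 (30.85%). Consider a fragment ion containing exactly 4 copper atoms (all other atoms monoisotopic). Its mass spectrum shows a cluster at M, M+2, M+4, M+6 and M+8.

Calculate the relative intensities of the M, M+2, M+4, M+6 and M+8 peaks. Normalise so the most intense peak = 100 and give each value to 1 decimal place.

The 4 Cu atoms are independent, so intensities follow the terms of (0.6915 + 0.3085)^4.
P(M) = 0.6915^4 = 0.228649
P(M+2) = 4 × 0.6915^3 × 0.3085^1 = 0.408030
P(M+4) = 6 × 0.6915^2 × 0.3085^2 = 0.273052
P(M+6) = 4 × 0.6915^1 × 0.3085^3 = 0.081212
P(M+8) = 0.3085^4 = 0.009058
The M+2 peak is largest (0.408030); scaling to 100 gives 56.0 : 100.0 : 66.9 : 19.9 : 2.2.

56.0 : 100.0 : 66.9 : 19.9 : 2.2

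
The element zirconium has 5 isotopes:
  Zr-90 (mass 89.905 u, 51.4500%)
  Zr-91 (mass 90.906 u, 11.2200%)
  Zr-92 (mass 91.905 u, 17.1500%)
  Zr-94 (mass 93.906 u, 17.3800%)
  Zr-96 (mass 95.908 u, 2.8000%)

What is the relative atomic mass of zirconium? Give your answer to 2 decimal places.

91.22 u

Ar = Σ fᵢ·mᵢ = 0.514500 × 89.905 + 0.112200 × 90.906 + 0.171500 × 91.905 + 0.173800 × 93.906 + 0.028000 × 95.908
= 46.2561 + 10.1997 + 15.7617 + 16.3209 + 2.6854 = 91.2238 u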